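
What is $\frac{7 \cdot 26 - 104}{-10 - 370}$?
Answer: $- \frac{39}{190} \approx -0.20526$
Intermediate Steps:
$\frac{7 \cdot 26 - 104}{-10 - 370} = \frac{182 - 104}{-380} = 78 \left(- \frac{1}{380}\right) = - \frac{39}{190}$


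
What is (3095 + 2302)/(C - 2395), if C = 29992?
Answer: 1799/9199 ≈ 0.19556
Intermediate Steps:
(3095 + 2302)/(C - 2395) = (3095 + 2302)/(29992 - 2395) = 5397/27597 = 5397*(1/27597) = 1799/9199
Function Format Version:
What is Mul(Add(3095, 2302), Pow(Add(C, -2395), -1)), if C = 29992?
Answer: Rational(1799, 9199) ≈ 0.19556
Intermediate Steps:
Mul(Add(3095, 2302), Pow(Add(C, -2395), -1)) = Mul(Add(3095, 2302), Pow(Add(29992, -2395), -1)) = Mul(5397, Pow(27597, -1)) = Mul(5397, Rational(1, 27597)) = Rational(1799, 9199)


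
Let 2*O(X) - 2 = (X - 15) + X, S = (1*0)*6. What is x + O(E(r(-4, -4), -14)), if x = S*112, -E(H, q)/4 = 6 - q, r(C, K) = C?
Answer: -173/2 ≈ -86.500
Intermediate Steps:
E(H, q) = -24 + 4*q (E(H, q) = -4*(6 - q) = -24 + 4*q)
S = 0 (S = 0*6 = 0)
O(X) = -13/2 + X (O(X) = 1 + ((X - 15) + X)/2 = 1 + ((-15 + X) + X)/2 = 1 + (-15 + 2*X)/2 = 1 + (-15/2 + X) = -13/2 + X)
x = 0 (x = 0*112 = 0)
x + O(E(r(-4, -4), -14)) = 0 + (-13/2 + (-24 + 4*(-14))) = 0 + (-13/2 + (-24 - 56)) = 0 + (-13/2 - 80) = 0 - 173/2 = -173/2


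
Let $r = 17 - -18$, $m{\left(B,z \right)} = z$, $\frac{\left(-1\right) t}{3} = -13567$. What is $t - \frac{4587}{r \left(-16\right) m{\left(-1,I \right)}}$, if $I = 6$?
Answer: $\frac{45586649}{1120} \approx 40702.0$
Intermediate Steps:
$t = 40701$ ($t = \left(-3\right) \left(-13567\right) = 40701$)
$r = 35$ ($r = 17 + 18 = 35$)
$t - \frac{4587}{r \left(-16\right) m{\left(-1,I \right)}} = 40701 - \frac{4587}{35 \left(-16\right) 6} = 40701 - \frac{4587}{\left(-560\right) 6} = 40701 - \frac{4587}{-3360} = 40701 - 4587 \left(- \frac{1}{3360}\right) = 40701 - - \frac{1529}{1120} = 40701 + \frac{1529}{1120} = \frac{45586649}{1120}$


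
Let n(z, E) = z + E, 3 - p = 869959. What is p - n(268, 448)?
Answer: -870672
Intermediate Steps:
p = -869956 (p = 3 - 1*869959 = 3 - 869959 = -869956)
n(z, E) = E + z
p - n(268, 448) = -869956 - (448 + 268) = -869956 - 1*716 = -869956 - 716 = -870672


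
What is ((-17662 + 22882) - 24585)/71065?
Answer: -3873/14213 ≈ -0.27250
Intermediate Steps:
((-17662 + 22882) - 24585)/71065 = (5220 - 24585)*(1/71065) = -19365*1/71065 = -3873/14213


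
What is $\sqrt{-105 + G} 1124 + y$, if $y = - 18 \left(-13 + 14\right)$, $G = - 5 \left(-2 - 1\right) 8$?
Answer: $-18 + 1124 \sqrt{15} \approx 4335.2$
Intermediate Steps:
$G = 120$ ($G = - 5 \left(-2 - 1\right) 8 = \left(-5\right) \left(-3\right) 8 = 15 \cdot 8 = 120$)
$y = -18$ ($y = \left(-18\right) 1 = -18$)
$\sqrt{-105 + G} 1124 + y = \sqrt{-105 + 120} \cdot 1124 - 18 = \sqrt{15} \cdot 1124 - 18 = 1124 \sqrt{15} - 18 = -18 + 1124 \sqrt{15}$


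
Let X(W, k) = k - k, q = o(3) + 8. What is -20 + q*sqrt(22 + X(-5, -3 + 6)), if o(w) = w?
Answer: -20 + 11*sqrt(22) ≈ 31.595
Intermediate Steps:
q = 11 (q = 3 + 8 = 11)
X(W, k) = 0
-20 + q*sqrt(22 + X(-5, -3 + 6)) = -20 + 11*sqrt(22 + 0) = -20 + 11*sqrt(22)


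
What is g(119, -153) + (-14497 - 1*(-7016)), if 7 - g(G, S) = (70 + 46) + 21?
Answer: -7611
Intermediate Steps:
g(G, S) = -130 (g(G, S) = 7 - ((70 + 46) + 21) = 7 - (116 + 21) = 7 - 1*137 = 7 - 137 = -130)
g(119, -153) + (-14497 - 1*(-7016)) = -130 + (-14497 - 1*(-7016)) = -130 + (-14497 + 7016) = -130 - 7481 = -7611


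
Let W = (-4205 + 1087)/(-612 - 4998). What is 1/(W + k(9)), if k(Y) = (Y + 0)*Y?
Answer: 2805/228764 ≈ 0.012262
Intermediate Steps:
W = 1559/2805 (W = -3118/(-5610) = -3118*(-1/5610) = 1559/2805 ≈ 0.55579)
k(Y) = Y**2 (k(Y) = Y*Y = Y**2)
1/(W + k(9)) = 1/(1559/2805 + 9**2) = 1/(1559/2805 + 81) = 1/(228764/2805) = 2805/228764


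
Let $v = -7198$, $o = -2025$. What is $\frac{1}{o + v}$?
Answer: $- \frac{1}{9223} \approx -0.00010842$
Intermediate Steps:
$\frac{1}{o + v} = \frac{1}{-2025 - 7198} = \frac{1}{-9223} = - \frac{1}{9223}$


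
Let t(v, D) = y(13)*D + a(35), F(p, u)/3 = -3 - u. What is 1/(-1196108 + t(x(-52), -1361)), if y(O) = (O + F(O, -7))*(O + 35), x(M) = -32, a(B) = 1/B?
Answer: -35/99025779 ≈ -3.5344e-7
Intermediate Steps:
F(p, u) = -9 - 3*u (F(p, u) = 3*(-3 - u) = -9 - 3*u)
y(O) = (12 + O)*(35 + O) (y(O) = (O + (-9 - 3*(-7)))*(O + 35) = (O + (-9 + 21))*(35 + O) = (O + 12)*(35 + O) = (12 + O)*(35 + O))
t(v, D) = 1/35 + 1200*D (t(v, D) = (420 + 13² + 47*13)*D + 1/35 = (420 + 169 + 611)*D + 1/35 = 1200*D + 1/35 = 1/35 + 1200*D)
1/(-1196108 + t(x(-52), -1361)) = 1/(-1196108 + (1/35 + 1200*(-1361))) = 1/(-1196108 + (1/35 - 1633200)) = 1/(-1196108 - 57161999/35) = 1/(-99025779/35) = -35/99025779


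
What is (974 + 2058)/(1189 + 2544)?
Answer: 3032/3733 ≈ 0.81222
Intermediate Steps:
(974 + 2058)/(1189 + 2544) = 3032/3733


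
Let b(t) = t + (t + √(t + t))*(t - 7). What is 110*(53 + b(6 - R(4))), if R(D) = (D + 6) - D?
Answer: 5830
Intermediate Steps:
R(D) = 6 (R(D) = (6 + D) - D = 6)
b(t) = t + (-7 + t)*(t + √2*√t) (b(t) = t + (t + √(2*t))*(-7 + t) = t + (t + √2*√t)*(-7 + t) = t + (-7 + t)*(t + √2*√t))
110*(53 + b(6 - R(4))) = 110*(53 + ((6 - 1*6)² - 6*(6 - 1*6) + √2*(6 - 1*6)^(3/2) - 7*√2*√(6 - 1*6))) = 110*(53 + ((6 - 6)² - 6*(6 - 6) + √2*(6 - 6)^(3/2) - 7*√2*√(6 - 6))) = 110*(53 + (0² - 6*0 + √2*0^(3/2) - 7*√2*√0)) = 110*(53 + (0 + 0 + √2*0 - 7*√2*0)) = 110*(53 + (0 + 0 + 0 + 0)) = 110*(53 + 0) = 110*53 = 5830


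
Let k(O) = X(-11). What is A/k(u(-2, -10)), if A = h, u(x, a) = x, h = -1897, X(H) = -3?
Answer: 1897/3 ≈ 632.33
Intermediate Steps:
k(O) = -3
A = -1897
A/k(u(-2, -10)) = -1897/(-3) = -1897*(-⅓) = 1897/3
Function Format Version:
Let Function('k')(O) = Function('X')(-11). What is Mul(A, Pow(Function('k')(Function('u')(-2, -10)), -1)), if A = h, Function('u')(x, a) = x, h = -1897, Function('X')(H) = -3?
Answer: Rational(1897, 3) ≈ 632.33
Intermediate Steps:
Function('k')(O) = -3
A = -1897
Mul(A, Pow(Function('k')(Function('u')(-2, -10)), -1)) = Mul(-1897, Pow(-3, -1)) = Mul(-1897, Rational(-1, 3)) = Rational(1897, 3)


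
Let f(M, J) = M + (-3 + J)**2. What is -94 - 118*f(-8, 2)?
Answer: 732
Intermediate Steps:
-94 - 118*f(-8, 2) = -94 - 118*(-8 + (-3 + 2)**2) = -94 - 118*(-8 + (-1)**2) = -94 - 118*(-8 + 1) = -94 - 118*(-7) = -94 + 826 = 732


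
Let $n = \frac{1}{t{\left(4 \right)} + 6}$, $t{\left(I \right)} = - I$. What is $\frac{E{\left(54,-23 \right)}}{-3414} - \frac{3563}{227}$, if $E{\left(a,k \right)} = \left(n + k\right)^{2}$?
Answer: $- \frac{16372001}{1033304} \approx -15.844$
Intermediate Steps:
$n = \frac{1}{2}$ ($n = \frac{1}{\left(-1\right) 4 + 6} = \frac{1}{-4 + 6} = \frac{1}{2} \approx 0.5$)
$E{\left(a,k \right)} = \left(\frac{1}{2} + k\right)^{2}$
$\frac{E{\left(54,-23 \right)}}{-3414} - \frac{3563}{227} = \frac{\frac{1}{4} \left(1 + 2 \left(-23\right)\right)^{2}}{-3414} - \frac{3563}{227} = \frac{\left(1 - 46\right)^{2}}{4} \left(- \frac{1}{3414}\right) - \frac{3563}{227} = \frac{\left(-45\right)^{2}}{4} \left(- \frac{1}{3414}\right) - \frac{3563}{227} = \frac{1}{4} \cdot 2025 \left(- \frac{1}{3414}\right) - \frac{3563}{227} = \frac{2025}{4} \left(- \frac{1}{3414}\right) - \frac{3563}{227} = - \frac{675}{4552} - \frac{3563}{227} = - \frac{16372001}{1033304}$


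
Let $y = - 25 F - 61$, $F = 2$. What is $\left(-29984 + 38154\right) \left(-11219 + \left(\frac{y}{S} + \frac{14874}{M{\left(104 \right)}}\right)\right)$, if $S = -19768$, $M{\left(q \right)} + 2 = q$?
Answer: $- \frac{15201124487925}{168028} \approx -9.0468 \cdot 10^{7}$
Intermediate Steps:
$y = -111$ ($y = \left(-25\right) 2 - 61 = -50 - 61 = -111$)
$M{\left(q \right)} = -2 + q$
$\left(-29984 + 38154\right) \left(-11219 + \left(\frac{y}{S} + \frac{14874}{M{\left(104 \right)}}\right)\right) = \left(-29984 + 38154\right) \left(-11219 - \left(- \frac{111}{19768} - \frac{14874}{-2 + 104}\right)\right) = 8170 \left(-11219 - \left(- \frac{111}{19768} - \frac{14874}{102}\right)\right) = 8170 \left(-11219 + \left(\frac{111}{19768} + 14874 \cdot \frac{1}{102}\right)\right) = 8170 \left(-11219 + \left(\frac{111}{19768} + \frac{2479}{17}\right)\right) = 8170 \left(-11219 + \frac{49006759}{336056}\right) = 8170 \left(- \frac{3721205505}{336056}\right) = - \frac{15201124487925}{168028}$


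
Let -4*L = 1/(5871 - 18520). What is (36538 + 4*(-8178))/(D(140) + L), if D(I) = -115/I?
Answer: -24197537/5195 ≈ -4657.9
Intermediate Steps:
L = 1/50596 (L = -1/(4*(5871 - 18520)) = -¼/(-12649) = -¼*(-1/12649) = 1/50596 ≈ 1.9764e-5)
(36538 + 4*(-8178))/(D(140) + L) = (36538 + 4*(-8178))/(-115/140 + 1/50596) = (36538 - 32712)/(-115*1/140 + 1/50596) = 3826/(-23/28 + 1/50596) = 3826/(-10390/12649) = 3826*(-12649/10390) = -24197537/5195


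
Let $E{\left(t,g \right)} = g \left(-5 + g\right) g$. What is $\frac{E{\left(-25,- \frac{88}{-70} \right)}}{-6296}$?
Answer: $\frac{31702}{33742625} \approx 0.00093952$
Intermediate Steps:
$E{\left(t,g \right)} = g^{2} \left(-5 + g\right)$
$\frac{E{\left(-25,- \frac{88}{-70} \right)}}{-6296} = \frac{\left(- \frac{88}{-70}\right)^{2} \left(-5 - \frac{88}{-70}\right)}{-6296} = \left(\left(-88\right) \left(- \frac{1}{70}\right)\right)^{2} \left(-5 - - \frac{44}{35}\right) \left(- \frac{1}{6296}\right) = \left(\frac{44}{35}\right)^{2} \left(-5 + \frac{44}{35}\right) \left(- \frac{1}{6296}\right) = \frac{1936}{1225} \left(- \frac{131}{35}\right) \left(- \frac{1}{6296}\right) = \left(- \frac{253616}{42875}\right) \left(- \frac{1}{6296}\right) = \frac{31702}{33742625}$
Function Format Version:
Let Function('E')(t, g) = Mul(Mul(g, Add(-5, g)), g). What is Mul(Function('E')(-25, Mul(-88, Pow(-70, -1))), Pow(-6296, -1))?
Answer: Rational(31702, 33742625) ≈ 0.00093952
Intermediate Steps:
Function('E')(t, g) = Mul(Pow(g, 2), Add(-5, g))
Mul(Function('E')(-25, Mul(-88, Pow(-70, -1))), Pow(-6296, -1)) = Mul(Mul(Pow(Mul(-88, Pow(-70, -1)), 2), Add(-5, Mul(-88, Pow(-70, -1)))), Pow(-6296, -1)) = Mul(Mul(Pow(Mul(-88, Rational(-1, 70)), 2), Add(-5, Mul(-88, Rational(-1, 70)))), Rational(-1, 6296)) = Mul(Mul(Pow(Rational(44, 35), 2), Add(-5, Rational(44, 35))), Rational(-1, 6296)) = Mul(Mul(Rational(1936, 1225), Rational(-131, 35)), Rational(-1, 6296)) = Mul(Rational(-253616, 42875), Rational(-1, 6296)) = Rational(31702, 33742625)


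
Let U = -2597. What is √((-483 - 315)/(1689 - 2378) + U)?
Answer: I*√1232300615/689 ≈ 50.949*I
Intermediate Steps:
√((-483 - 315)/(1689 - 2378) + U) = √((-483 - 315)/(1689 - 2378) - 2597) = √(-798/(-689) - 2597) = √(-798*(-1/689) - 2597) = √(798/689 - 2597) = √(-1788535/689) = I*√1232300615/689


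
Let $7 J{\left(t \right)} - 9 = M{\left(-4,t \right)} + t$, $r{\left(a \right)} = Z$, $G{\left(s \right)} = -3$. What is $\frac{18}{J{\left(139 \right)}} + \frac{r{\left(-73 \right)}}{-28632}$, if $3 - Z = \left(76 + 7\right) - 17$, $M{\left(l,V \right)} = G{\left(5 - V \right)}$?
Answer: $\frac{1205589}{1383880} \approx 0.87117$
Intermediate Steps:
$M{\left(l,V \right)} = -3$
$Z = -63$ ($Z = 3 - \left(\left(76 + 7\right) - 17\right) = 3 - \left(83 - 17\right) = 3 - 66 = -63$)
$r{\left(a \right)} = -63$
$J{\left(t \right)} = \frac{6}{7} + \frac{t}{7}$ ($J{\left(t \right)} = \frac{9}{7} + \frac{-3 + t}{7} = \frac{9}{7} + \left(- \frac{3}{7} + \frac{t}{7}\right) = \frac{6}{7} + \frac{t}{7}$)
$\frac{18}{J{\left(139 \right)}} + \frac{r{\left(-73 \right)}}{-28632} = \frac{18}{\frac{6}{7} + \frac{1}{7} \cdot 139} - \frac{63}{-28632} = \frac{18}{\frac{6}{7} + \frac{139}{7}} - - \frac{21}{9544} = \frac{18}{\frac{145}{7}} + \frac{21}{9544} = 18 \cdot \frac{7}{145} + \frac{21}{9544} = \frac{126}{145} + \frac{21}{9544} = \frac{1205589}{1383880}$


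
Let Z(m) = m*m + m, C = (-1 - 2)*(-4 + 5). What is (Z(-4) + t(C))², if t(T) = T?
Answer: 81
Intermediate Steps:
C = -3 (C = -3*1 = -3)
Z(m) = m + m² (Z(m) = m² + m = m + m²)
(Z(-4) + t(C))² = (-4*(1 - 4) - 3)² = (-4*(-3) - 3)² = (12 - 3)² = 9² = 81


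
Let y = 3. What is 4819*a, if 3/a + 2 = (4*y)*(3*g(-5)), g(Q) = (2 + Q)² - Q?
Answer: 14457/502 ≈ 28.799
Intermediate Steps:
a = 3/502 (a = 3/(-2 + (4*3)*(3*((2 - 5)² - 1*(-5)))) = 3/(-2 + 12*(3*((-3)² + 5))) = 3/(-2 + 12*(3*(9 + 5))) = 3/(-2 + 12*(3*14)) = 3/(-2 + 12*42) = 3/(-2 + 504) = 3/502 ≈ 0.0059761)
4819*a = 4819*(3/502) = 14457/502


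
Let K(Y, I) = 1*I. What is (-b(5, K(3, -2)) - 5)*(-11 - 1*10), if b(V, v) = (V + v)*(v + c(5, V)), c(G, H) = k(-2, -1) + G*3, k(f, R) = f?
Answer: 798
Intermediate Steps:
c(G, H) = -2 + 3*G (c(G, H) = -2 + G*3 = -2 + 3*G)
K(Y, I) = I
b(V, v) = (13 + v)*(V + v) (b(V, v) = (V + v)*(v + (-2 + 3*5)) = (V + v)*(v + (-2 + 15)) = (V + v)*(v + 13) = (V + v)*(13 + v) = (13 + v)*(V + v))
(-b(5, K(3, -2)) - 5)*(-11 - 1*10) = (-((-2)² + 13*5 + 13*(-2) + 5*(-2)) - 5)*(-11 - 1*10) = (-(4 + 65 - 26 - 10) - 5)*(-11 - 10) = (-1*33 - 5)*(-21) = (-33 - 5)*(-21) = -38*(-21) = 798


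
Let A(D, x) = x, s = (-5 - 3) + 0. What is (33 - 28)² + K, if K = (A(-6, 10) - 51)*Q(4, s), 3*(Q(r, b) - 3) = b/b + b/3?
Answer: -677/9 ≈ -75.222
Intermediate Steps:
s = -8 (s = -8 + 0 = -8)
Q(r, b) = 10/3 + b/9 (Q(r, b) = 3 + (b/b + b/3)/3 = 3 + (1 + b*(⅓))/3 = 3 + (1 + b/3)/3 = 3 + (⅓ + b/9) = 10/3 + b/9)
K = -902/9 (K = (10 - 51)*(10/3 + (⅑)*(-8)) = -41*(10/3 - 8/9) = -41*22/9 = -902/9 ≈ -100.22)
(33 - 28)² + K = (33 - 28)² - 902/9 = 5² - 902/9 = 25 - 902/9 = -677/9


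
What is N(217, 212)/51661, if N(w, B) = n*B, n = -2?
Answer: -424/51661 ≈ -0.0082074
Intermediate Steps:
N(w, B) = -2*B
N(217, 212)/51661 = -2*212/51661 = -424*1/51661 = -424/51661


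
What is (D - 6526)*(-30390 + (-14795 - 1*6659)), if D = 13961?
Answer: -385460140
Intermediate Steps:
(D - 6526)*(-30390 + (-14795 - 1*6659)) = (13961 - 6526)*(-30390 + (-14795 - 1*6659)) = 7435*(-30390 + (-14795 - 6659)) = 7435*(-30390 - 21454) = 7435*(-51844) = -385460140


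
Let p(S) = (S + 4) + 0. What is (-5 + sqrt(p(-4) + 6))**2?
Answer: (5 - sqrt(6))**2 ≈ 6.5051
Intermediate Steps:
p(S) = 4 + S (p(S) = (4 + S) + 0 = 4 + S)
(-5 + sqrt(p(-4) + 6))**2 = (-5 + sqrt((4 - 4) + 6))**2 = (-5 + sqrt(0 + 6))**2 = (-5 + sqrt(6))**2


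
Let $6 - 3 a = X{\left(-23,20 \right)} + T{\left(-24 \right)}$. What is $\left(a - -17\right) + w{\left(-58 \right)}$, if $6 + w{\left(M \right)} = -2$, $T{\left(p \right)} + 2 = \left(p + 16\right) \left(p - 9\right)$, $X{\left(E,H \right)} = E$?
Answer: $- \frac{206}{3} \approx -68.667$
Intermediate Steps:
$T{\left(p \right)} = -2 + \left(-9 + p\right) \left(16 + p\right)$ ($T{\left(p \right)} = -2 + \left(p + 16\right) \left(p - 9\right) = -2 + \left(16 + p\right) \left(-9 + p\right) = -2 + \left(-9 + p\right) \left(16 + p\right)$)
$w{\left(M \right)} = -8$ ($w{\left(M \right)} = -6 - 2 = -8$)
$a = - \frac{233}{3}$ ($a = 2 - \frac{-23 + \left(-146 + \left(-24\right)^{2} + 7 \left(-24\right)\right)}{3} = 2 - \frac{-23 - -262}{3} = 2 - \frac{-23 + 262}{3} = 2 - \frac{239}{3} = - \frac{233}{3} \approx -77.667$)
$\left(a - -17\right) + w{\left(-58 \right)} = \left(- \frac{233}{3} - -17\right) - 8 = \left(- \frac{233}{3} + \left(-134 + 151\right)\right) - 8 = \left(- \frac{233}{3} + 17\right) - 8 = - \frac{182}{3} - 8 = - \frac{206}{3}$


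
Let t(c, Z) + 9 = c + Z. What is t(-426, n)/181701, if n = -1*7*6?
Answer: -53/20189 ≈ -0.0026252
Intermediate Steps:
n = -42 (n = -7*6 = -42)
t(c, Z) = -9 + Z + c (t(c, Z) = -9 + (c + Z) = -9 + (Z + c) = -9 + Z + c)
t(-426, n)/181701 = (-9 - 42 - 426)/181701 = -477*1/181701 = -53/20189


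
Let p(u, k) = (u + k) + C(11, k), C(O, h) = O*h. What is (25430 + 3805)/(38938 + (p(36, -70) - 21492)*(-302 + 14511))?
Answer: -29235/316764926 ≈ -9.2292e-5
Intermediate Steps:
p(u, k) = u + 12*k (p(u, k) = (u + k) + 11*k = (k + u) + 11*k = u + 12*k)
(25430 + 3805)/(38938 + (p(36, -70) - 21492)*(-302 + 14511)) = (25430 + 3805)/(38938 + ((36 + 12*(-70)) - 21492)*(-302 + 14511)) = 29235/(38938 + ((36 - 840) - 21492)*14209) = 29235/(38938 + (-804 - 21492)*14209) = 29235/(38938 - 22296*14209) = 29235/(38938 - 316803864) = 29235/(-316764926) = 29235*(-1/316764926) = -29235/316764926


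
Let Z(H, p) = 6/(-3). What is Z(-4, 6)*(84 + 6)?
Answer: -180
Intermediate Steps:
Z(H, p) = -2 (Z(H, p) = 6*(-⅓) = -2)
Z(-4, 6)*(84 + 6) = -2*(84 + 6) = -2*90 = -180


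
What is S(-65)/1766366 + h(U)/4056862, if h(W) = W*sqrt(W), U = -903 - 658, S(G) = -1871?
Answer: -1871/1766366 - 1561*I*sqrt(1561)/4056862 ≈ -0.0010592 - 0.015202*I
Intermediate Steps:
U = -1561
h(W) = W**(3/2)
S(-65)/1766366 + h(U)/4056862 = -1871/1766366 + (-1561)**(3/2)/4056862 = -1871*1/1766366 - 1561*I*sqrt(1561)*(1/4056862) = -1871/1766366 - 1561*I*sqrt(1561)/4056862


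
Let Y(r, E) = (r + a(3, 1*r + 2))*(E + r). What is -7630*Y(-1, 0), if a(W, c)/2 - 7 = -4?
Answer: 38150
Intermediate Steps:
a(W, c) = 6 (a(W, c) = 14 + 2*(-4) = 14 - 8 = 6)
Y(r, E) = (6 + r)*(E + r) (Y(r, E) = (r + 6)*(E + r) = (6 + r)*(E + r))
-7630*Y(-1, 0) = -7630*((-1)² + 6*0 + 6*(-1) + 0*(-1)) = -7630*(1 + 0 - 6 + 0) = -7630*(-5) = 38150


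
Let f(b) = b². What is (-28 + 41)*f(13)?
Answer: 2197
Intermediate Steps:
(-28 + 41)*f(13) = (-28 + 41)*13² = 13*169 = 2197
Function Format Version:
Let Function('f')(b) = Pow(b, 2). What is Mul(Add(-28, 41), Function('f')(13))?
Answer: 2197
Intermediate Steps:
Mul(Add(-28, 41), Function('f')(13)) = Mul(Add(-28, 41), Pow(13, 2)) = Mul(13, 169) = 2197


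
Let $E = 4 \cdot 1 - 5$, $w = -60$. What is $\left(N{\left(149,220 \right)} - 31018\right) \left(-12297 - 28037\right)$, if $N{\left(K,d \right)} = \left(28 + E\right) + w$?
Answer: $1252411034$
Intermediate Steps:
$E = -1$ ($E = 4 - 5 = -1$)
$N{\left(K,d \right)} = -33$ ($N{\left(K,d \right)} = \left(28 - 1\right) - 60 = 27 - 60 = -33$)
$\left(N{\left(149,220 \right)} - 31018\right) \left(-12297 - 28037\right) = \left(-33 - 31018\right) \left(-12297 - 28037\right) = \left(-31051\right) \left(-40334\right) = 1252411034$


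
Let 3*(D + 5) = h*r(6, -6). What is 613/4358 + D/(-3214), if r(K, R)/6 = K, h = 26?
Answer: 158069/3501653 ≈ 0.045141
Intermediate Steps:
r(K, R) = 6*K
D = 307 (D = -5 + (26*(6*6))/3 = -5 + (26*36)/3 = -5 + (⅓)*936 = -5 + 312 = 307)
613/4358 + D/(-3214) = 613/4358 + 307/(-3214) = 613*(1/4358) + 307*(-1/3214) = 613/4358 - 307/3214 = 158069/3501653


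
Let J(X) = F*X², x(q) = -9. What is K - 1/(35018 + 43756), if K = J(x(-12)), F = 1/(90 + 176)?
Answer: 83953/275709 ≈ 0.30450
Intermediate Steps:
F = 1/266 ≈ 0.0037594
J(X) = X²/266
K = 81/266 (K = (1/266)*(-9)² = (1/266)*81 = 81/266 ≈ 0.30451)
K - 1/(35018 + 43756) = 81/266 - 1/(35018 + 43756) = 81/266 - 1/78774 = 83953/275709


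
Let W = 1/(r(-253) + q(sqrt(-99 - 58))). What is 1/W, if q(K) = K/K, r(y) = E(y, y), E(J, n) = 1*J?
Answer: -252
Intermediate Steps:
E(J, n) = J
r(y) = y
q(K) = 1
W = -1/252 (W = 1/(-253 + 1) = 1/(-252) = -1/252 ≈ -0.0039683)
1/W = 1/(-1/252) = -252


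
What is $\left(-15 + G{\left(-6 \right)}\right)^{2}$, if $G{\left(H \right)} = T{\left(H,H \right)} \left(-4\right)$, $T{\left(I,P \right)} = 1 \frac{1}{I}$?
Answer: $\frac{1849}{9} \approx 205.44$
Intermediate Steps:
$T{\left(I,P \right)} = \frac{1}{I}$
$G{\left(H \right)} = - \frac{4}{H}$ ($G{\left(H \right)} = \frac{1}{H} \left(-4\right) = - \frac{4}{H}$)
$\left(-15 + G{\left(-6 \right)}\right)^{2} = \left(-15 - \frac{4}{-6}\right)^{2} = \left(-15 - - \frac{2}{3}\right)^{2} = \left(-15 + \frac{2}{3}\right)^{2} = \left(- \frac{43}{3}\right)^{2} = \frac{1849}{9}$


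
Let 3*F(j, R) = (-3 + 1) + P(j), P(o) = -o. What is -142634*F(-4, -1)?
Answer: -285268/3 ≈ -95089.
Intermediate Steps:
F(j, R) = -⅔ - j/3 (F(j, R) = ((-3 + 1) - j)/3 = (-2 - j)/3 = -⅔ - j/3)
-142634*F(-4, -1) = -142634*(-⅔ - ⅓*(-4)) = -142634*(-⅔ + 4/3) = -142634*⅔ = -285268/3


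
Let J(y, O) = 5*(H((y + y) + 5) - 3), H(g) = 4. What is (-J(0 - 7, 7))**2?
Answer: 25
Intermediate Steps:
J(y, O) = 5 (J(y, O) = 5*(4 - 3) = 5*1 = 5)
(-J(0 - 7, 7))**2 = (-1*5)**2 = (-5)**2 = 25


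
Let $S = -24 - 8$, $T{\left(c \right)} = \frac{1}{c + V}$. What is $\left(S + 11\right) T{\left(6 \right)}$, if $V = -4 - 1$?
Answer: $-21$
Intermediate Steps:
$V = -5$
$T{\left(c \right)} = \frac{1}{-5 + c}$ ($T{\left(c \right)} = \frac{1}{c - 5} = \frac{1}{-5 + c}$)
$S = -32$ ($S = -24 - 8 = -32$)
$\left(S + 11\right) T{\left(6 \right)} = \frac{-32 + 11}{-5 + 6} = - \frac{21}{1} = \left(-21\right) 1 = -21$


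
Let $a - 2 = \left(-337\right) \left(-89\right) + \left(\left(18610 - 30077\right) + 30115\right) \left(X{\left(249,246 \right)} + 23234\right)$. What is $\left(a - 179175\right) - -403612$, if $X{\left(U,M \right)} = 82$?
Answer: $435051200$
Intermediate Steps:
$a = 434826763$ ($a = 2 - \left(-29993 - \left(\left(18610 - 30077\right) + 30115\right) \left(82 + 23234\right)\right) = 2 + \left(29993 + \left(\left(18610 - 30077\right) + 30115\right) 23316\right) = 2 + \left(29993 + \left(-11467 + 30115\right) 23316\right) = 2 + \left(29993 + 18648 \cdot 23316\right) = 2 + \left(29993 + 434796768\right) = 2 + 434826761 = 434826763$)
$\left(a - 179175\right) - -403612 = \left(434826763 - 179175\right) - -403612 = \left(434826763 - 179175\right) + 403612 = 434647588 + 403612 = 435051200$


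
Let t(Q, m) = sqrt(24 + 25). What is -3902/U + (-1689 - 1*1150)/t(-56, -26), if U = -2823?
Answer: -7987183/19761 ≈ -404.19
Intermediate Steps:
t(Q, m) = 7 (t(Q, m) = sqrt(49) = 7)
-3902/U + (-1689 - 1*1150)/t(-56, -26) = -3902/(-2823) + (-1689 - 1*1150)/7 = -3902*(-1/2823) + (-1689 - 1150)*(1/7) = 3902/2823 - 2839*1/7 = 3902/2823 - 2839/7 = -7987183/19761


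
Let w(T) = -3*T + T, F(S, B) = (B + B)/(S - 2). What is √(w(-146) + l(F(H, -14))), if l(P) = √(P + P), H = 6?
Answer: √(292 + I*√14) ≈ 17.088 + 0.1095*I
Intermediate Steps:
F(S, B) = 2*B/(-2 + S) (F(S, B) = (2*B)/(-2 + S) = 2*B/(-2 + S))
w(T) = -2*T
l(P) = √2*√P (l(P) = √(2*P) = √2*√P)
√(w(-146) + l(F(H, -14))) = √(-2*(-146) + √2*√(2*(-14)/(-2 + 6))) = √(292 + √2*√(2*(-14)/4)) = √(292 + √2*√(2*(-14)*(¼))) = √(292 + √2*√(-7)) = √(292 + √2*(I*√7)) = √(292 + I*√14)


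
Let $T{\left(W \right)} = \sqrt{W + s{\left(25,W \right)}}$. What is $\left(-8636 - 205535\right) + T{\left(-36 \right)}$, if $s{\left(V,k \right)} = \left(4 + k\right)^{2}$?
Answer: $-214171 + 2 \sqrt{247} \approx -2.1414 \cdot 10^{5}$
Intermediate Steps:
$T{\left(W \right)} = \sqrt{W + \left(4 + W\right)^{2}}$
$\left(-8636 - 205535\right) + T{\left(-36 \right)} = \left(-8636 - 205535\right) + \sqrt{-36 + \left(4 - 36\right)^{2}} = -214171 + \sqrt{-36 + \left(-32\right)^{2}} = -214171 + \sqrt{-36 + 1024} = -214171 + \sqrt{988} = -214171 + 2 \sqrt{247}$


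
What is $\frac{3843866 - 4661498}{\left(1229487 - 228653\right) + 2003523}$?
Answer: $- \frac{817632}{3004357} \approx -0.27215$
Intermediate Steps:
$\frac{3843866 - 4661498}{\left(1229487 - 228653\right) + 2003523} = - \frac{817632}{\left(1229487 - 228653\right) + 2003523} = - \frac{817632}{1000834 + 2003523} = - \frac{817632}{3004357}$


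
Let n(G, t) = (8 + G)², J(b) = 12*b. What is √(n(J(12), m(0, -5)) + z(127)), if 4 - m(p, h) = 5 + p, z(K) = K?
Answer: √23231 ≈ 152.42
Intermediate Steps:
m(p, h) = -1 - p (m(p, h) = 4 - (5 + p) = 4 + (-5 - p) = -1 - p)
√(n(J(12), m(0, -5)) + z(127)) = √((8 + 12*12)² + 127) = √((8 + 144)² + 127) = √(152² + 127) = √(23104 + 127) = √23231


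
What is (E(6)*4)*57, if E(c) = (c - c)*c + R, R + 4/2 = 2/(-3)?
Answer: -608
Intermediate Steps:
R = -8/3 (R = -2 + 2/(-3) = -2 + 2*(-1/3) = -2 - 2/3 = -8/3 ≈ -2.6667)
E(c) = -8/3 (E(c) = (c - c)*c - 8/3 = 0*c - 8/3 = 0 - 8/3 = -8/3)
(E(6)*4)*57 = -8/3*4*57 = -32/3*57 = -608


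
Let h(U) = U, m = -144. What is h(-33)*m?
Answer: 4752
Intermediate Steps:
h(-33)*m = -33*(-144) = 4752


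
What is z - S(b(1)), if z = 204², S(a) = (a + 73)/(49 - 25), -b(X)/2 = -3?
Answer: 998705/24 ≈ 41613.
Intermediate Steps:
b(X) = 6 (b(X) = -2*(-3) = 6)
S(a) = 73/24 + a/24 (S(a) = (73 + a)/24 = (73 + a)*(1/24) = 73/24 + a/24)
z = 41616
z - S(b(1)) = 41616 - (73/24 + (1/24)*6) = 41616 - (73/24 + ¼) = 41616 - 1*79/24 = 41616 - 79/24 = 998705/24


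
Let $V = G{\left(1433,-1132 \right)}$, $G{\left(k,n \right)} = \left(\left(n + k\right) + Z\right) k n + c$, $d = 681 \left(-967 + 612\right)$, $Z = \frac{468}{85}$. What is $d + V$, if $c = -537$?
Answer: $- \frac{42282625088}{85} \approx -4.9744 \cdot 10^{8}$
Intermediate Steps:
$Z = \frac{468}{85}$ ($Z = 468 \cdot \frac{1}{85} = \frac{468}{85} \approx 5.5059$)
$d = -241755$ ($d = 681 \left(-355\right) = -241755$)
$G{\left(k,n \right)} = -537 + k n \left(\frac{468}{85} + k + n\right)$ ($G{\left(k,n \right)} = \left(\left(n + k\right) + \frac{468}{85}\right) k n - 537 = \left(\left(k + n\right) + \frac{468}{85}\right) k n - 537 = \left(\frac{468}{85} + k + n\right) k n - 537 = k \left(\frac{468}{85} + k + n\right) n - 537 = k n \left(\frac{468}{85} + k + n\right) - 537 = -537 + k n \left(\frac{468}{85} + k + n\right)$)
$V = - \frac{42262075913}{85}$ ($V = -537 + 1433 \left(-1132\right)^{2} - 1132 \cdot 1433^{2} + \frac{468}{85} \cdot 1433 \left(-1132\right) = -537 + 1433 \cdot 1281424 - 2324549548 - \frac{759169008}{85} = -537 + 1836280592 - 2324549548 - \frac{759169008}{85} = - \frac{42262075913}{85} \approx -4.972 \cdot 10^{8}$)
$d + V = -241755 - \frac{42262075913}{85} = - \frac{42282625088}{85}$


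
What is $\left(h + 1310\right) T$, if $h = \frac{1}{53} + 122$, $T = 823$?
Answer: $\frac{62463231}{53} \approx 1.1786 \cdot 10^{6}$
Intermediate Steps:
$h = \frac{6467}{53}$ ($h = \frac{1}{53} + 122 = \frac{6467}{53} \approx 122.02$)
$\left(h + 1310\right) T = \left(\frac{6467}{53} + 1310\right) 823 = \frac{75897}{53} \cdot 823 = \frac{62463231}{53}$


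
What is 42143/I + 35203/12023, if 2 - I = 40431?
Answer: 916536798/486077867 ≈ 1.8856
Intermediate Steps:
I = -40429 (I = 2 - 1*40431 = 2 - 40431 = -40429)
42143/I + 35203/12023 = 42143/(-40429) + 35203/12023 = 42143*(-1/40429) + 35203*(1/12023) = -42143/40429 + 35203/12023 = 916536798/486077867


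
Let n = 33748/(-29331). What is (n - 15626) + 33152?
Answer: 514021358/29331 ≈ 17525.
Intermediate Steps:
n = -33748/29331 (n = 33748*(-1/29331) = -33748/29331 ≈ -1.1506)
(n - 15626) + 33152 = (-33748/29331 - 15626) + 33152 = -458359954/29331 + 33152 = 514021358/29331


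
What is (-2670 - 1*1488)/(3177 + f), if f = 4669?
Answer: -2079/3923 ≈ -0.52995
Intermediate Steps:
(-2670 - 1*1488)/(3177 + f) = (-2670 - 1*1488)/(3177 + 4669) = (-2670 - 1488)/7846 = -4158*1/7846 = -2079/3923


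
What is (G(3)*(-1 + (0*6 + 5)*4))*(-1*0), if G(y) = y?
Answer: 0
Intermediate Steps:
(G(3)*(-1 + (0*6 + 5)*4))*(-1*0) = (3*(-1 + (0*6 + 5)*4))*(-1*0) = (3*(-1 + (0 + 5)*4))*0 = (3*(-1 + 5*4))*0 = (3*(-1 + 20))*0 = (3*19)*0 = 57*0 = 0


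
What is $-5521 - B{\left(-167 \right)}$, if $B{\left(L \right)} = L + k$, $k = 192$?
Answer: $-5546$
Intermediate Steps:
$B{\left(L \right)} = 192 + L$ ($B{\left(L \right)} = L + 192 = 192 + L$)
$-5521 - B{\left(-167 \right)} = -5521 - \left(192 - 167\right) = -5521 - 25 = -5546$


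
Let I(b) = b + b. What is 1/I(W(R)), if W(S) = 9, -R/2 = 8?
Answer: 1/18 ≈ 0.055556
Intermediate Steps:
R = -16 (R = -2*8 = -16)
I(b) = 2*b
1/I(W(R)) = 1/(2*9) = 1/18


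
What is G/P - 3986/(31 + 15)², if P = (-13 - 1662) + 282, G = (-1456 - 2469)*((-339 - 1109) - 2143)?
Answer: -2130706057/210542 ≈ -10120.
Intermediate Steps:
G = 14094675 (G = -3925*(-1448 - 2143) = -3925*(-3591) = 14094675)
P = -1393 (P = -1675 + 282 = -1393)
G/P - 3986/(31 + 15)² = 14094675/(-1393) - 3986/(31 + 15)² = 14094675*(-1/1393) - 3986/(46²) = -2013525/199 - 3986/2116 = -2013525/199 - 3986*1/2116 = -2013525/199 - 1993/1058 = -2130706057/210542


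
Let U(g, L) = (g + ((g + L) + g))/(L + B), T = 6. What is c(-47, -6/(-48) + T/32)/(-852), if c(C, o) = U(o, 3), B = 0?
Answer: -7/4544 ≈ -0.0015405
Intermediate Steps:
U(g, L) = (L + 3*g)/L (U(g, L) = (g + ((g + L) + g))/(L + 0) = (g + ((L + g) + g))/L = (g + (L + 2*g))/L = (L + 3*g)/L)
c(C, o) = 1 + o (c(C, o) = (3 + 3*o)/3 = 1 + o)
c(-47, -6/(-48) + T/32)/(-852) = (1 + (-6/(-48) + 6/32))/(-852) = (1 + (-6*(-1/48) + 6*(1/32)))*(-1/852) = (1 + (1/8 + 3/16))*(-1/852) = (1 + 5/16)*(-1/852) = (21/16)*(-1/852) = -7/4544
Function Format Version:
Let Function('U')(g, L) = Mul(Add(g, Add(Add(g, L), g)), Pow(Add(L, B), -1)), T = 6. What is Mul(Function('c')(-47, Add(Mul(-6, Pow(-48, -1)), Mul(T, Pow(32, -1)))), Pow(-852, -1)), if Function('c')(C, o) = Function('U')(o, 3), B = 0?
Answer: Rational(-7, 4544) ≈ -0.0015405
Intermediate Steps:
Function('U')(g, L) = Mul(Pow(L, -1), Add(L, Mul(3, g))) (Function('U')(g, L) = Mul(Add(g, Add(Add(g, L), g)), Pow(Add(L, 0), -1)) = Mul(Add(g, Add(Add(L, g), g)), Pow(L, -1)) = Mul(Add(g, Add(L, Mul(2, g))), Pow(L, -1)) = Mul(Add(L, Mul(3, g)), Pow(L, -1)) = Mul(Pow(L, -1), Add(L, Mul(3, g))))
Function('c')(C, o) = Add(1, o) (Function('c')(C, o) = Mul(Pow(3, -1), Add(3, Mul(3, o))) = Mul(Rational(1, 3), Add(3, Mul(3, o))) = Add(1, o))
Mul(Function('c')(-47, Add(Mul(-6, Pow(-48, -1)), Mul(T, Pow(32, -1)))), Pow(-852, -1)) = Mul(Add(1, Add(Mul(-6, Pow(-48, -1)), Mul(6, Pow(32, -1)))), Pow(-852, -1)) = Mul(Add(1, Add(Mul(-6, Rational(-1, 48)), Mul(6, Rational(1, 32)))), Rational(-1, 852)) = Mul(Add(1, Add(Rational(1, 8), Rational(3, 16))), Rational(-1, 852)) = Mul(Add(1, Rational(5, 16)), Rational(-1, 852)) = Mul(Rational(21, 16), Rational(-1, 852)) = Rational(-7, 4544)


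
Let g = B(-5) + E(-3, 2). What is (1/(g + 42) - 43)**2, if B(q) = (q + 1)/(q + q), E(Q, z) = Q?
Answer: 71673156/38809 ≈ 1846.8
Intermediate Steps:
B(q) = (1 + q)/(2*q) (B(q) = (1 + q)/((2*q)) = (1 + q)*(1/(2*q)) = (1 + q)/(2*q))
g = -13/5 (g = (1/2)*(1 - 5)/(-5) - 3 = (1/2)*(-1/5)*(-4) - 3 = 2/5 - 3 = -13/5 ≈ -2.6000)
(1/(g + 42) - 43)**2 = (1/(-13/5 + 42) - 43)**2 = (1/(197/5) - 43)**2 = (5/197 - 43)**2 = (-8466/197)**2 = 71673156/38809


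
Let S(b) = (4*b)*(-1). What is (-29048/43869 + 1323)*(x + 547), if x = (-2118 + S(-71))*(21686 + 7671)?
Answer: -3123250043601049/43869 ≈ -7.1195e+10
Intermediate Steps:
S(b) = -4*b
x = -53840738 (x = (-2118 - 4*(-71))*(21686 + 7671) = (-2118 + 284)*29357 = -1834*29357 = -53840738)
(-29048/43869 + 1323)*(x + 547) = (-29048/43869 + 1323)*(-53840738 + 547) = (-29048*1/43869 + 1323)*(-53840191) = (-29048/43869 + 1323)*(-53840191) = (58009639/43869)*(-53840191) = -3123250043601049/43869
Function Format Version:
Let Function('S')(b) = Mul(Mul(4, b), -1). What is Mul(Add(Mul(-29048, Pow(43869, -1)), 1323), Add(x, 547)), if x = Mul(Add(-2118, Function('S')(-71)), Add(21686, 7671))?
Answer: Rational(-3123250043601049, 43869) ≈ -7.1195e+10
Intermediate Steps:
Function('S')(b) = Mul(-4, b)
x = -53840738 (x = Mul(Add(-2118, Mul(-4, -71)), Add(21686, 7671)) = Mul(Add(-2118, 284), 29357) = Mul(-1834, 29357) = -53840738)
Mul(Add(Mul(-29048, Pow(43869, -1)), 1323), Add(x, 547)) = Mul(Add(Mul(-29048, Pow(43869, -1)), 1323), Add(-53840738, 547)) = Mul(Add(Mul(-29048, Rational(1, 43869)), 1323), -53840191) = Mul(Add(Rational(-29048, 43869), 1323), -53840191) = Mul(Rational(58009639, 43869), -53840191) = Rational(-3123250043601049, 43869)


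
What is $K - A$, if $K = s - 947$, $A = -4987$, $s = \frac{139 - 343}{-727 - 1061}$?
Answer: $\frac{601977}{149} \approx 4040.1$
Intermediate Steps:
$s = \frac{17}{149}$ ($s = - \frac{204}{-1788} = \left(-204\right) \left(- \frac{1}{1788}\right) = \frac{17}{149} \approx 0.11409$)
$K = - \frac{141086}{149}$ ($K = \frac{17}{149} - 947 = - \frac{141086}{149} \approx -946.89$)
$K - A = - \frac{141086}{149} - -4987 = - \frac{141086}{149} + 4987 = \frac{601977}{149}$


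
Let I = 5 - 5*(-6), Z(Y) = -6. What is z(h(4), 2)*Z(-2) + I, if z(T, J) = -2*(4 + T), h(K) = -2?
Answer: 59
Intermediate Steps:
z(T, J) = -8 - 2*T
I = 35 (I = 5 + 30 = 35)
z(h(4), 2)*Z(-2) + I = (-8 - 2*(-2))*(-6) + 35 = (-8 + 4)*(-6) + 35 = -4*(-6) + 35 = 24 + 35 = 59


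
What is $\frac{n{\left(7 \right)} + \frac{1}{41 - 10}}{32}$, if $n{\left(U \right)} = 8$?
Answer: $\frac{249}{992} \approx 0.25101$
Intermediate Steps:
$\frac{n{\left(7 \right)} + \frac{1}{41 - 10}}{32} = \frac{8 + \frac{1}{41 - 10}}{32} = \frac{8 + \frac{1}{31}}{32} = \frac{1}{32} \cdot \frac{249}{31} = \frac{249}{992}$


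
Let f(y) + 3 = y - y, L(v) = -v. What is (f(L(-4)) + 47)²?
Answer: 1936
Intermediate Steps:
f(y) = -3 (f(y) = -3 + (y - y) = -3 + 0 = -3)
(f(L(-4)) + 47)² = (-3 + 47)² = 44² = 1936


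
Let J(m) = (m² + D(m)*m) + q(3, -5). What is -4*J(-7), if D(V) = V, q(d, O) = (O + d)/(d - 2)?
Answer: -384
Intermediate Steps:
q(d, O) = (O + d)/(-2 + d)
J(m) = -2 + 2*m² (J(m) = (m² + m*m) + (-5 + 3)/(-2 + 3) = (m² + m²) - 2/1 = 2*m² + 1*(-2) = 2*m² - 2 = -2 + 2*m²)
-4*J(-7) = -4*(-2 + 2*(-7)²) = -4*(-2 + 2*49) = -4*(-2 + 98) = -4*96 = -384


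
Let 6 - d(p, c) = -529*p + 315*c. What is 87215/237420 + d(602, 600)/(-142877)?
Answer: -3655265065/6784371468 ≈ -0.53878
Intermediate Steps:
d(p, c) = 6 - 315*c + 529*p (d(p, c) = 6 - (-529*p + 315*c) = 6 + (-315*c + 529*p) = 6 - 315*c + 529*p)
87215/237420 + d(602, 600)/(-142877) = 87215/237420 + (6 - 315*600 + 529*602)/(-142877) = 87215*(1/237420) + (6 - 189000 + 318458)*(-1/142877) = 17443/47484 + 129464*(-1/142877) = 17443/47484 - 129464/142877 = -3655265065/6784371468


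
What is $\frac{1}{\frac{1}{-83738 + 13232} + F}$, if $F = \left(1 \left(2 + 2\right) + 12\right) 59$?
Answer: $\frac{70506}{66557663} \approx 0.0010593$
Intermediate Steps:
$F = 944$ ($F = \left(1 \cdot 4 + 12\right) 59 = \left(4 + 12\right) 59 = 16 \cdot 59 = 944$)
$\frac{1}{\frac{1}{-83738 + 13232} + F} = \frac{1}{\frac{1}{-83738 + 13232} + 944} = \frac{1}{\frac{1}{-70506} + 944} = \frac{1}{- \frac{1}{70506} + 944} = \frac{1}{\frac{66557663}{70506}} = \frac{70506}{66557663}$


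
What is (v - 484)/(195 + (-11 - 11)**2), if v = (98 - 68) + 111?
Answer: -49/97 ≈ -0.50515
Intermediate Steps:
v = 141 (v = 30 + 111 = 141)
(v - 484)/(195 + (-11 - 11)**2) = (141 - 484)/(195 + (-11 - 11)**2) = -343/(195 + (-22)**2) = -343/(195 + 484) = -343/679 = -343*1/679 = -49/97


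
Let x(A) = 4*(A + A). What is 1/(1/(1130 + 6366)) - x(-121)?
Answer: 8464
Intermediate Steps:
x(A) = 8*A (x(A) = 4*(2*A) = 8*A)
1/(1/(1130 + 6366)) - x(-121) = 1/(1/(1130 + 6366)) - 8*(-121) = 1/(1/7496) - 1*(-968) = 1/(1/7496) + 968 = 7496 + 968 = 8464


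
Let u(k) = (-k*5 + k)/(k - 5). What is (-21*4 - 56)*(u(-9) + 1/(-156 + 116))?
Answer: 727/2 ≈ 363.50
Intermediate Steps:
u(k) = -4*k/(-5 + k) (u(k) = (-5*k + k)/(-5 + k) = (-4*k)/(-5 + k) = -4*k/(-5 + k))
(-21*4 - 56)*(u(-9) + 1/(-156 + 116)) = (-21*4 - 56)*(-4*(-9)/(-5 - 9) + 1/(-156 + 116)) = (-84 - 56)*(-4*(-9)/(-14) + 1/(-40)) = -140*(-4*(-9)*(-1/14) - 1/40) = -140*(-18/7 - 1/40) = -140*(-727/280) = 727/2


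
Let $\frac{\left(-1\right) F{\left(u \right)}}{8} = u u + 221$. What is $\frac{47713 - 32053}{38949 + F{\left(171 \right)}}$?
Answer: $- \frac{15660}{196747} \approx -0.079595$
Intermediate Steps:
$F{\left(u \right)} = -1768 - 8 u^{2}$ ($F{\left(u \right)} = - 8 \left(u u + 221\right) = - 8 \left(u^{2} + 221\right) = - 8 \left(221 + u^{2}\right) = -1768 - 8 u^{2}$)
$\frac{47713 - 32053}{38949 + F{\left(171 \right)}} = \frac{47713 - 32053}{38949 - \left(1768 + 8 \cdot 171^{2}\right)} = \frac{15660}{38949 - 235696} = \frac{15660}{-196747} = 15660 \left(- \frac{1}{196747}\right) = - \frac{15660}{196747}$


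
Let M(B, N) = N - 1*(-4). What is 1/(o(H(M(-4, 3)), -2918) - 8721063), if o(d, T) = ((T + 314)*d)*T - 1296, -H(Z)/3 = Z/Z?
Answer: -1/31517775 ≈ -3.1728e-8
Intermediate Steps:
M(B, N) = 4 + N (M(B, N) = N + 4 = 4 + N)
H(Z) = -3 (H(Z) = -3*Z/Z = -3*1 = -3)
o(d, T) = -1296 + T*d*(314 + T) (o(d, T) = ((314 + T)*d)*T - 1296 = (d*(314 + T))*T - 1296 = T*d*(314 + T) - 1296 = -1296 + T*d*(314 + T))
1/(o(H(M(-4, 3)), -2918) - 8721063) = 1/((-1296 - 3*(-2918)² + 314*(-2918)*(-3)) - 8721063) = 1/((-1296 - 3*8514724 + 2748756) - 8721063) = 1/((-1296 - 25544172 + 2748756) - 8721063) = 1/(-22796712 - 8721063) = 1/(-31517775) = -1/31517775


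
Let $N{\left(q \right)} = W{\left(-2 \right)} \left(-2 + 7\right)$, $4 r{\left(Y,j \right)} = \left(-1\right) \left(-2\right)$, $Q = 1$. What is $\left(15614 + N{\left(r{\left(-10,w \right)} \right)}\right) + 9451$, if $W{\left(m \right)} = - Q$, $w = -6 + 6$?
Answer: $25060$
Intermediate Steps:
$w = 0$
$W{\left(m \right)} = -1$ ($W{\left(m \right)} = \left(-1\right) 1 = -1$)
$r{\left(Y,j \right)} = \frac{1}{2}$ ($r{\left(Y,j \right)} = \frac{\left(-1\right) \left(-2\right)}{4} = \frac{1}{4} \cdot 2 = \frac{1}{2}$)
$N{\left(q \right)} = -5$ ($N{\left(q \right)} = - (-2 + 7) = \left(-1\right) 5 = -5$)
$\left(15614 + N{\left(r{\left(-10,w \right)} \right)}\right) + 9451 = \left(15614 - 5\right) + 9451 = 15609 + 9451 = 25060$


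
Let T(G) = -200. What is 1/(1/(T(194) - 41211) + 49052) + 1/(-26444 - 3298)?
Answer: -88849601/6712744188698 ≈ -1.3236e-5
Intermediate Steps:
1/(1/(T(194) - 41211) + 49052) + 1/(-26444 - 3298) = 1/(1/(-200 - 41211) + 49052) + 1/(-26444 - 3298) = 1/(1/(-41411) + 49052) + 1/(-29742) = 1/(-1/41411 + 49052) - 1/29742 = 1/(2031292371/41411) - 1/29742 = 41411/2031292371 - 1/29742 = -88849601/6712744188698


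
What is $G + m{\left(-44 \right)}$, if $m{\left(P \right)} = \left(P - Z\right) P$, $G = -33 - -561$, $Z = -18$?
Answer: $1672$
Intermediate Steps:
$G = 528$ ($G = -33 + 561 = 528$)
$m{\left(P \right)} = P \left(18 + P\right)$ ($m{\left(P \right)} = \left(P - -18\right) P = \left(P + 18\right) P = \left(18 + P\right) P = P \left(18 + P\right)$)
$G + m{\left(-44 \right)} = 528 - 44 \left(18 - 44\right) = 528 - -1144 = 528 + 1144 = 1672$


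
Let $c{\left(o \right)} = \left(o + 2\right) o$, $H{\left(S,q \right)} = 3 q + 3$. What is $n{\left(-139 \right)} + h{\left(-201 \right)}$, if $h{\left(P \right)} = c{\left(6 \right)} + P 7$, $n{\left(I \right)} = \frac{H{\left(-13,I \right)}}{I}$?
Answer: $- \frac{188487}{139} \approx -1356.0$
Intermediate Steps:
$H{\left(S,q \right)} = 3 + 3 q$
$c{\left(o \right)} = o \left(2 + o\right)$ ($c{\left(o \right)} = \left(2 + o\right) o = o \left(2 + o\right)$)
$n{\left(I \right)} = \frac{3 + 3 I}{I}$
$h{\left(P \right)} = 48 + 7 P$ ($h{\left(P \right)} = 6 \left(2 + 6\right) + P 7 = 6 \cdot 8 + 7 P = 48 + 7 P$)
$n{\left(-139 \right)} + h{\left(-201 \right)} = \left(3 + \frac{3}{-139}\right) + \left(48 + 7 \left(-201\right)\right) = \left(3 + 3 \left(- \frac{1}{139}\right)\right) + \left(48 - 1407\right) = \left(3 - \frac{3}{139}\right) - 1359 = \frac{414}{139} - 1359 = - \frac{188487}{139}$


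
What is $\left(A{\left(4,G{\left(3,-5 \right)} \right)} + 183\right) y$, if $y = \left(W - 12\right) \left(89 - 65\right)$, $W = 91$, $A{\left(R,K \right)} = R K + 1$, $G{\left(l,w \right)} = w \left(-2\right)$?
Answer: $424704$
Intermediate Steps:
$G{\left(l,w \right)} = - 2 w$
$A{\left(R,K \right)} = 1 + K R$ ($A{\left(R,K \right)} = K R + 1 = 1 + K R$)
$y = 1896$ ($y = \left(91 - 12\right) \left(89 - 65\right) = \left(91 - 12\right) 24 = 79 \cdot 24 = 1896$)
$\left(A{\left(4,G{\left(3,-5 \right)} \right)} + 183\right) y = \left(\left(1 + \left(-2\right) \left(-5\right) 4\right) + 183\right) 1896 = \left(\left(1 + 10 \cdot 4\right) + 183\right) 1896 = \left(\left(1 + 40\right) + 183\right) 1896 = \left(41 + 183\right) 1896 = 224 \cdot 1896 = 424704$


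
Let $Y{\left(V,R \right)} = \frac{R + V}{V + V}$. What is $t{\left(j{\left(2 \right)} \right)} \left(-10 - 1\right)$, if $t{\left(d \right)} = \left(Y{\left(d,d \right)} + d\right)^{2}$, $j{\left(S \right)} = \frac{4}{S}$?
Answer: $-99$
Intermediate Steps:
$Y{\left(V,R \right)} = \frac{R + V}{2 V}$
$t{\left(d \right)} = \left(1 + d\right)^{2}$ ($t{\left(d \right)} = \left(\frac{d + d}{2 d} + d\right)^{2} = \left(\frac{2 d}{2 d} + d\right)^{2} = \left(1 + d\right)^{2}$)
$t{\left(j{\left(2 \right)} \right)} \left(-10 - 1\right) = \left(1 + \frac{4}{2}\right)^{2} \left(-10 - 1\right) = \left(1 + 4 \cdot \frac{1}{2}\right)^{2} \left(-11\right) = \left(1 + 2\right)^{2} \left(-11\right) = 3^{2} \left(-11\right) = 9 \left(-11\right) = -99$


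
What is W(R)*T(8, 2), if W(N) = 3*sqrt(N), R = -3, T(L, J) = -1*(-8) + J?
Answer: 30*I*sqrt(3) ≈ 51.962*I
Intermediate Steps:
T(L, J) = 8 + J
W(R)*T(8, 2) = (3*sqrt(-3))*(8 + 2) = (3*(I*sqrt(3)))*10 = (3*I*sqrt(3))*10 = 30*I*sqrt(3)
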